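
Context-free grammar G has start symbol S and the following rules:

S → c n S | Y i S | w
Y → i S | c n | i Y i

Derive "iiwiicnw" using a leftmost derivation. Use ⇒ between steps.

S⇒YiS⇒iYiiS⇒iiSiiS⇒iiwiiS⇒iiwiicnS⇒iiwiicnw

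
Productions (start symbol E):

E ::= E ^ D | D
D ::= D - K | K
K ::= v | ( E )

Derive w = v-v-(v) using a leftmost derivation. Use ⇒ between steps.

E⇒D⇒D-K⇒D-K-K⇒K-K-K⇒v-K-K⇒v-v-K⇒v-v-(E)⇒v-v-(D)⇒v-v-(K)⇒v-v-(v)

E ⇒ D   [E ::= D]
D ⇒ D-K   [D ::= D - K]
D-K ⇒ D-K-K   [D ::= D - K]
D-K-K ⇒ K-K-K   [D ::= K]
K-K-K ⇒ v-K-K   [K ::= v]
v-K-K ⇒ v-v-K   [K ::= v]
v-v-K ⇒ v-v-(E)   [K ::= ( E )]
v-v-(E) ⇒ v-v-(D)   [E ::= D]
v-v-(D) ⇒ v-v-(K)   [D ::= K]
v-v-(K) ⇒ v-v-(v)   [K ::= v]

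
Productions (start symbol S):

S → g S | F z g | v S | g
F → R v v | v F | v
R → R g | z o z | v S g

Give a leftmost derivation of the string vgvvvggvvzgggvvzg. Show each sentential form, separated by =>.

S => vS => vgS => vgFzg => vgvFzg => vgvvFzg => vgvvRvvzg => vgvvRgvvzg => vgvvvSggvvzg => vgvvvgSggvvzg => vgvvvggSggvvzg => vgvvvggFzgggvvzg => vgvvvggvFzgggvvzg => vgvvvggvvzgggvvzg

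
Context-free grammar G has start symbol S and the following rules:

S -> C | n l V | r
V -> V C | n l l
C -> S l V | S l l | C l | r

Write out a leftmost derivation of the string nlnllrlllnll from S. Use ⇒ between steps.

S⇒nlV⇒nlVC⇒nlnllC⇒nlnllSlV⇒nlnllClV⇒nlnllSlllV⇒nlnllrlllV⇒nlnllrlllnll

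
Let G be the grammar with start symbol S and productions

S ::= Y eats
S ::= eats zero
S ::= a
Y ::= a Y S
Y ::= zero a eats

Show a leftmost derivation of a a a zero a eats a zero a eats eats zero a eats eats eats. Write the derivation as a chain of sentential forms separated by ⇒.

S ⇒ Y eats ⇒ a Y S eats ⇒ a a Y S S eats ⇒ a a a Y S S S eats ⇒ a a a zero a eats S S S eats ⇒ a a a zero a eats a S S eats ⇒ a a a zero a eats a Y eats S eats ⇒ a a a zero a eats a zero a eats eats S eats ⇒ a a a zero a eats a zero a eats eats Y eats eats ⇒ a a a zero a eats a zero a eats eats zero a eats eats eats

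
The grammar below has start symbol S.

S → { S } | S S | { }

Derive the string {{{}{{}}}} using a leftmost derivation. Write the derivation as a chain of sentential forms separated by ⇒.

S⇒{S}⇒{{S}}⇒{{SS}}⇒{{{}S}}⇒{{{}{S}}}⇒{{{}{{}}}}

S ⇒ {S}   [S → { S }]
{S} ⇒ {{S}}   [S → { S }]
{{S}} ⇒ {{SS}}   [S → S S]
{{SS}} ⇒ {{{}S}}   [S → { }]
{{{}S}} ⇒ {{{}{S}}}   [S → { S }]
{{{}{S}}} ⇒ {{{}{{}}}}   [S → { }]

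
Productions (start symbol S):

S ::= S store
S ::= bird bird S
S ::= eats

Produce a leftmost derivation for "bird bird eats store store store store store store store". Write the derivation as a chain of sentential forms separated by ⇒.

S ⇒ S store   [S ::= S store]
S store ⇒ bird bird S store   [S ::= bird bird S]
bird bird S store ⇒ bird bird S store store   [S ::= S store]
bird bird S store store ⇒ bird bird S store store store   [S ::= S store]
bird bird S store store store ⇒ bird bird S store store store store   [S ::= S store]
bird bird S store store store store ⇒ bird bird S store store store store store   [S ::= S store]
bird bird S store store store store store ⇒ bird bird S store store store store store store   [S ::= S store]
bird bird S store store store store store store ⇒ bird bird S store store store store store store store   [S ::= S store]
bird bird S store store store store store store store ⇒ bird bird eats store store store store store store store   [S ::= eats]

S ⇒ S store ⇒ bird bird S store ⇒ bird bird S store store ⇒ bird bird S store store store ⇒ bird bird S store store store store ⇒ bird bird S store store store store store ⇒ bird bird S store store store store store store ⇒ bird bird S store store store store store store store ⇒ bird bird eats store store store store store store store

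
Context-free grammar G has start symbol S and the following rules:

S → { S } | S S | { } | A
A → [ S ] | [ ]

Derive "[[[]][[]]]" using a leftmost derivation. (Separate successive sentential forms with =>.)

S => A => [S] => [SS] => [AS] => [[S]S] => [[A]S] => [[[]]S] => [[[]]A] => [[[]][S]] => [[[]][A]] => [[[]][[]]]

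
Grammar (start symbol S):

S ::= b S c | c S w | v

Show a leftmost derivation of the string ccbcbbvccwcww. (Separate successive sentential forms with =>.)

S => cSw => ccSww => ccbScww => ccbcSwcww => ccbcbScwcww => ccbcbbSccwcww => ccbcbbvccwcww

S => cSw   [S ::= c S w]
cSw => ccSww   [S ::= c S w]
ccSww => ccbScww   [S ::= b S c]
ccbScww => ccbcSwcww   [S ::= c S w]
ccbcSwcww => ccbcbScwcww   [S ::= b S c]
ccbcbScwcww => ccbcbbSccwcww   [S ::= b S c]
ccbcbbSccwcww => ccbcbbvccwcww   [S ::= v]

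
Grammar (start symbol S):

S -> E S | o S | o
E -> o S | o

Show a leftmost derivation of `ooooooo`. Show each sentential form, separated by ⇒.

S ⇒ ES ⇒ oSS ⇒ ooS ⇒ oooS ⇒ oooES ⇒ ooooSS ⇒ oooooS ⇒ ooooooS ⇒ ooooooo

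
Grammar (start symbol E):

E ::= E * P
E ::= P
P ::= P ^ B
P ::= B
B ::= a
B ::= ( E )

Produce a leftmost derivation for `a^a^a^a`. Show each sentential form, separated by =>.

E => P   [E ::= P]
P => P^B   [P ::= P ^ B]
P^B => P^B^B   [P ::= P ^ B]
P^B^B => P^B^B^B   [P ::= P ^ B]
P^B^B^B => B^B^B^B   [P ::= B]
B^B^B^B => a^B^B^B   [B ::= a]
a^B^B^B => a^a^B^B   [B ::= a]
a^a^B^B => a^a^a^B   [B ::= a]
a^a^a^B => a^a^a^a   [B ::= a]

E => P => P^B => P^B^B => P^B^B^B => B^B^B^B => a^B^B^B => a^a^B^B => a^a^a^B => a^a^a^a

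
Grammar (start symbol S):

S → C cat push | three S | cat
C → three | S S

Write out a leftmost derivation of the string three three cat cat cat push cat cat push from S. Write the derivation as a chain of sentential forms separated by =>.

S => three S => three C cat push => three S S cat push => three C cat push S cat push => three S S cat push S cat push => three three S S cat push S cat push => three three cat S cat push S cat push => three three cat cat cat push S cat push => three three cat cat cat push cat cat push

S => three S   [S → three S]
three S => three C cat push   [S → C cat push]
three C cat push => three S S cat push   [C → S S]
three S S cat push => three C cat push S cat push   [S → C cat push]
three C cat push S cat push => three S S cat push S cat push   [C → S S]
three S S cat push S cat push => three three S S cat push S cat push   [S → three S]
three three S S cat push S cat push => three three cat S cat push S cat push   [S → cat]
three three cat S cat push S cat push => three three cat cat cat push S cat push   [S → cat]
three three cat cat cat push S cat push => three three cat cat cat push cat cat push   [S → cat]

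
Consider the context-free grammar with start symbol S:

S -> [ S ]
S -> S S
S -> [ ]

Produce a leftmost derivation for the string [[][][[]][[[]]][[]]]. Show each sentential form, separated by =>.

S => [S] => [SS] => [[]S] => [[]SS] => [[]SSS] => [[][]SS] => [[][]SSS] => [[][][S]SS] => [[][][[]]SS] => [[][][[]][S]S] => [[][][[]][[S]]S] => [[][][[]][[[]]]S] => [[][][[]][[[]]][S]] => [[][][[]][[[]]][[]]]

S => [S]   [S -> [ S ]]
[S] => [SS]   [S -> S S]
[SS] => [[]S]   [S -> [ ]]
[[]S] => [[]SS]   [S -> S S]
[[]SS] => [[]SSS]   [S -> S S]
[[]SSS] => [[][]SS]   [S -> [ ]]
[[][]SS] => [[][]SSS]   [S -> S S]
[[][]SSS] => [[][][S]SS]   [S -> [ S ]]
[[][][S]SS] => [[][][[]]SS]   [S -> [ ]]
[[][][[]]SS] => [[][][[]][S]S]   [S -> [ S ]]
[[][][[]][S]S] => [[][][[]][[S]]S]   [S -> [ S ]]
[[][][[]][[S]]S] => [[][][[]][[[]]]S]   [S -> [ ]]
[[][][[]][[[]]]S] => [[][][[]][[[]]][S]]   [S -> [ S ]]
[[][][[]][[[]]][S]] => [[][][[]][[[]]][[]]]   [S -> [ ]]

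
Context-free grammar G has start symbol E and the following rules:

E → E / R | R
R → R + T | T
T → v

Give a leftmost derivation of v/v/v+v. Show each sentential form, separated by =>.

E => E/R   [E → E / R]
E/R => E/R/R   [E → E / R]
E/R/R => R/R/R   [E → R]
R/R/R => T/R/R   [R → T]
T/R/R => v/R/R   [T → v]
v/R/R => v/T/R   [R → T]
v/T/R => v/v/R   [T → v]
v/v/R => v/v/R+T   [R → R + T]
v/v/R+T => v/v/T+T   [R → T]
v/v/T+T => v/v/v+T   [T → v]
v/v/v+T => v/v/v+v   [T → v]

E => E/R => E/R/R => R/R/R => T/R/R => v/R/R => v/T/R => v/v/R => v/v/R+T => v/v/T+T => v/v/v+T => v/v/v+v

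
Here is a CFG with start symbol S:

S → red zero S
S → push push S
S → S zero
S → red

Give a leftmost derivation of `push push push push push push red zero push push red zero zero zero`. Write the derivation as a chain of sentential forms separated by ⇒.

S ⇒ push push S   [S → push push S]
push push S ⇒ push push S zero   [S → S zero]
push push S zero ⇒ push push push push S zero   [S → push push S]
push push push push S zero ⇒ push push push push push push S zero   [S → push push S]
push push push push push push S zero ⇒ push push push push push push red zero S zero   [S → red zero S]
push push push push push push red zero S zero ⇒ push push push push push push red zero S zero zero   [S → S zero]
push push push push push push red zero S zero zero ⇒ push push push push push push red zero push push S zero zero   [S → push push S]
push push push push push push red zero push push S zero zero ⇒ push push push push push push red zero push push S zero zero zero   [S → S zero]
push push push push push push red zero push push S zero zero zero ⇒ push push push push push push red zero push push red zero zero zero   [S → red]

S ⇒ push push S ⇒ push push S zero ⇒ push push push push S zero ⇒ push push push push push push S zero ⇒ push push push push push push red zero S zero ⇒ push push push push push push red zero S zero zero ⇒ push push push push push push red zero push push S zero zero ⇒ push push push push push push red zero push push S zero zero zero ⇒ push push push push push push red zero push push red zero zero zero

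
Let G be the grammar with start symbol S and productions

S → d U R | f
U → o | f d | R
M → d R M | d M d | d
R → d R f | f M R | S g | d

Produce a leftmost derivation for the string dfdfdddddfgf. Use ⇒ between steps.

S ⇒ dUR   [S → d U R]
dUR ⇒ dRR   [U → R]
dRR ⇒ dfMRR   [R → f M R]
dfMRR ⇒ dfdRR   [M → d]
dfdRR ⇒ dfdfMRR   [R → f M R]
dfdfMRR ⇒ dfdfdMdRR   [M → d M d]
dfdfdMdRR ⇒ dfdfdddRR   [M → d]
dfdfdddRR ⇒ dfdfddddR   [R → d]
dfdfddddR ⇒ dfdfdddddRf   [R → d R f]
dfdfdddddRf ⇒ dfdfdddddSgf   [R → S g]
dfdfdddddSgf ⇒ dfdfdddddfgf   [S → f]

S ⇒ dUR ⇒ dRR ⇒ dfMRR ⇒ dfdRR ⇒ dfdfMRR ⇒ dfdfdMdRR ⇒ dfdfdddRR ⇒ dfdfddddR ⇒ dfdfdddddRf ⇒ dfdfdddddSgf ⇒ dfdfdddddfgf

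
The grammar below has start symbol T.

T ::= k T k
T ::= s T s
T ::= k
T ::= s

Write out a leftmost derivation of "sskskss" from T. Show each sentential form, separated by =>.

T => sTs   [T ::= s T s]
sTs => ssTss   [T ::= s T s]
ssTss => sskTkss   [T ::= k T k]
sskTkss => sskskss   [T ::= s]

T=>sTs=>ssTss=>sskTkss=>sskskss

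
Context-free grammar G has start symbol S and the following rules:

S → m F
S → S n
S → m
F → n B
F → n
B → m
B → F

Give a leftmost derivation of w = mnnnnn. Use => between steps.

S => Sn   [S → S n]
Sn => Snn   [S → S n]
Snn => mFnn   [S → m F]
mFnn => mnBnn   [F → n B]
mnBnn => mnFnn   [B → F]
mnFnn => mnnBnn   [F → n B]
mnnBnn => mnnFnn   [B → F]
mnnFnn => mnnnnn   [F → n]

S=>Sn=>Snn=>mFnn=>mnBnn=>mnFnn=>mnnBnn=>mnnFnn=>mnnnnn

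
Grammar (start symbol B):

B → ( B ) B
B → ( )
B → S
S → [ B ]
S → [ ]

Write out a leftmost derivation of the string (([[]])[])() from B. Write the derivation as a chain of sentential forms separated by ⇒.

B ⇒ (B)B ⇒ ((B)B)B ⇒ ((S)B)B ⇒ (([B])B)B ⇒ (([S])B)B ⇒ (([[]])B)B ⇒ (([[]])S)B ⇒ (([[]])[])B ⇒ (([[]])[])()

B ⇒ (B)B   [B → ( B ) B]
(B)B ⇒ ((B)B)B   [B → ( B ) B]
((B)B)B ⇒ ((S)B)B   [B → S]
((S)B)B ⇒ (([B])B)B   [S → [ B ]]
(([B])B)B ⇒ (([S])B)B   [B → S]
(([S])B)B ⇒ (([[]])B)B   [S → [ ]]
(([[]])B)B ⇒ (([[]])S)B   [B → S]
(([[]])S)B ⇒ (([[]])[])B   [S → [ ]]
(([[]])[])B ⇒ (([[]])[])()   [B → ( )]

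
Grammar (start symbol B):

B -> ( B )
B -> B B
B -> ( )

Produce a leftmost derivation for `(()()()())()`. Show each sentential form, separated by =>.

B=>BB=>(B)B=>(BB)B=>(BBB)B=>(BBBB)B=>(()BBB)B=>(()()BB)B=>(()()()B)B=>(()()()())B=>(()()()())()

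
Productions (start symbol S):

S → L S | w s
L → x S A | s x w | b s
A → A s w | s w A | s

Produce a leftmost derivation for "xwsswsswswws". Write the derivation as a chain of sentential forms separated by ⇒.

S ⇒ LS ⇒ xSAS ⇒ xwsAS ⇒ xwsswAS ⇒ xwsswAswS ⇒ xwsswAswswS ⇒ xwsswsswswS ⇒ xwsswsswswws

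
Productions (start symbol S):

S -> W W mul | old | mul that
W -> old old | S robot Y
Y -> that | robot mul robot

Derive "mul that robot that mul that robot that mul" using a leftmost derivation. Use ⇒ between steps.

S ⇒ W W mul ⇒ S robot Y W mul ⇒ mul that robot Y W mul ⇒ mul that robot that W mul ⇒ mul that robot that S robot Y mul ⇒ mul that robot that mul that robot Y mul ⇒ mul that robot that mul that robot that mul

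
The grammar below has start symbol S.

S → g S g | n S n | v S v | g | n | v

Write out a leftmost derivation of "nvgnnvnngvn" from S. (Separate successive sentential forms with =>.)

S => nSn => nvSvn => nvgSgvn => nvgnSngvn => nvgnnSnngvn => nvgnnvnngvn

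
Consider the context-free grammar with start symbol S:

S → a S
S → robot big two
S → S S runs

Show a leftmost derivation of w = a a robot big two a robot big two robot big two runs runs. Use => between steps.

S => a S   [S → a S]
a S => a a S   [S → a S]
a a S => a a S S runs   [S → S S runs]
a a S S runs => a a robot big two S runs   [S → robot big two]
a a robot big two S runs => a a robot big two a S runs   [S → a S]
a a robot big two a S runs => a a robot big two a S S runs runs   [S → S S runs]
a a robot big two a S S runs runs => a a robot big two a robot big two S runs runs   [S → robot big two]
a a robot big two a robot big two S runs runs => a a robot big two a robot big two robot big two runs runs   [S → robot big two]

S => a S => a a S => a a S S runs => a a robot big two S runs => a a robot big two a S runs => a a robot big two a S S runs runs => a a robot big two a robot big two S runs runs => a a robot big two a robot big two robot big two runs runs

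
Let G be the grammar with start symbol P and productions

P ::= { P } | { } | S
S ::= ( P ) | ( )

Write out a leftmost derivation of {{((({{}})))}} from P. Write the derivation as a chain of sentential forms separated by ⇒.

P⇒{P}⇒{{P}}⇒{{S}}⇒{{(P)}}⇒{{(S)}}⇒{{((P))}}⇒{{((S))}}⇒{{(((P)))}}⇒{{((({P})))}}⇒{{((({{}})))}}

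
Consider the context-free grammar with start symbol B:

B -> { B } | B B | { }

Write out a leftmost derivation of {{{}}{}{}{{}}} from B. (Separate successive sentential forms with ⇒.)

B⇒{B}⇒{BB}⇒{BBB}⇒{{B}BB}⇒{{{}}BB}⇒{{{}}BBB}⇒{{{}}{}BB}⇒{{{}}{}{}B}⇒{{{}}{}{}{B}}⇒{{{}}{}{}{{}}}

B ⇒ {B}   [B -> { B }]
{B} ⇒ {BB}   [B -> B B]
{BB} ⇒ {BBB}   [B -> B B]
{BBB} ⇒ {{B}BB}   [B -> { B }]
{{B}BB} ⇒ {{{}}BB}   [B -> { }]
{{{}}BB} ⇒ {{{}}BBB}   [B -> B B]
{{{}}BBB} ⇒ {{{}}{}BB}   [B -> { }]
{{{}}{}BB} ⇒ {{{}}{}{}B}   [B -> { }]
{{{}}{}{}B} ⇒ {{{}}{}{}{B}}   [B -> { B }]
{{{}}{}{}{B}} ⇒ {{{}}{}{}{{}}}   [B -> { }]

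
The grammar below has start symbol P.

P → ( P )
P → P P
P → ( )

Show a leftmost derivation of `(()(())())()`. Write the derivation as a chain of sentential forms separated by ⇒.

P⇒PP⇒(P)P⇒(PP)P⇒(()P)P⇒(()PP)P⇒(()(P)P)P⇒(()(())P)P⇒(()(())())P⇒(()(())())()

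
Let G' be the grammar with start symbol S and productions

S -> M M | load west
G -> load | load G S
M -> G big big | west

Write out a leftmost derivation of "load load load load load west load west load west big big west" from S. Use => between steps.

S => M M   [S -> M M]
M M => G big big M   [M -> G big big]
G big big M => load G S big big M   [G -> load G S]
load G S big big M => load load G S S big big M   [G -> load G S]
load load G S S big big M => load load load G S S S big big M   [G -> load G S]
load load load G S S S big big M => load load load load S S S big big M   [G -> load]
load load load load S S S big big M => load load load load load west S S big big M   [S -> load west]
load load load load load west S S big big M => load load load load load west load west S big big M   [S -> load west]
load load load load load west load west S big big M => load load load load load west load west load west big big M   [S -> load west]
load load load load load west load west load west big big M => load load load load load west load west load west big big west   [M -> west]

S => M M => G big big M => load G S big big M => load load G S S big big M => load load load G S S S big big M => load load load load S S S big big M => load load load load load west S S big big M => load load load load load west load west S big big M => load load load load load west load west load west big big M => load load load load load west load west load west big big west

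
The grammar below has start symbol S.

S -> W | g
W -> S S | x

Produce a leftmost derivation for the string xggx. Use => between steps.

S => W   [S -> W]
W => SS   [W -> S S]
SS => WS   [S -> W]
WS => xS   [W -> x]
xS => xW   [S -> W]
xW => xSS   [W -> S S]
xSS => xWS   [S -> W]
xWS => xSSS   [W -> S S]
xSSS => xgSS   [S -> g]
xgSS => xggS   [S -> g]
xggS => xggW   [S -> W]
xggW => xggx   [W -> x]

S=>W=>SS=>WS=>xS=>xW=>xSS=>xWS=>xSSS=>xgSS=>xggS=>xggW=>xggx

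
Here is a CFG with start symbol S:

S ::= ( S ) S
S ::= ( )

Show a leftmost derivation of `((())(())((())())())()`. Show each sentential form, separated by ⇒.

S ⇒ (S)S ⇒ ((S)S)S ⇒ ((())S)S ⇒ ((())(S)S)S ⇒ ((())(())S)S ⇒ ((())(())(S)S)S ⇒ ((())(())((S)S)S)S ⇒ ((())(())((())S)S)S ⇒ ((())(())((())())S)S ⇒ ((())(())((())())())S ⇒ ((())(())((())())())()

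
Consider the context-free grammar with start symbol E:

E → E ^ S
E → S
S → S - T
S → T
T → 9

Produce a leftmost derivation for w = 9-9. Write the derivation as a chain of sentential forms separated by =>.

E=>S=>S-T=>T-T=>9-T=>9-9

E => S   [E → S]
S => S-T   [S → S - T]
S-T => T-T   [S → T]
T-T => 9-T   [T → 9]
9-T => 9-9   [T → 9]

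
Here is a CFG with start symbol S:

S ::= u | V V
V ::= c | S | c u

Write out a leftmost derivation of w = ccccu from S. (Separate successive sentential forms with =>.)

S => VV => SV => VVV => cVV => ccV => ccS => ccVV => cccV => ccccu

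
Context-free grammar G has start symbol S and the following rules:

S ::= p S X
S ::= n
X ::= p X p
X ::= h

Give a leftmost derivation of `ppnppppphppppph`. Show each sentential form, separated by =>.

S => pSX => ppSXX => ppnXX => ppnpXpX => ppnppXppX => ppnpppXpppX => ppnppppXppppX => ppnpppppXpppppX => ppnppppphpppppX => ppnppppphppppph

S => pSX   [S ::= p S X]
pSX => ppSXX   [S ::= p S X]
ppSXX => ppnXX   [S ::= n]
ppnXX => ppnpXpX   [X ::= p X p]
ppnpXpX => ppnppXppX   [X ::= p X p]
ppnppXppX => ppnpppXpppX   [X ::= p X p]
ppnpppXpppX => ppnppppXppppX   [X ::= p X p]
ppnppppXppppX => ppnpppppXpppppX   [X ::= p X p]
ppnpppppXpppppX => ppnppppphpppppX   [X ::= h]
ppnppppphpppppX => ppnppppphppppph   [X ::= h]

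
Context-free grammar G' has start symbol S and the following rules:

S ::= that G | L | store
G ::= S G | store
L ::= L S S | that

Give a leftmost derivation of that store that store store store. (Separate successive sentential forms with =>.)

S => that G   [S ::= that G]
that G => that S G   [G ::= S G]
that S G => that store G   [S ::= store]
that store G => that store S G   [G ::= S G]
that store S G => that store L G   [S ::= L]
that store L G => that store that G   [L ::= that]
that store that G => that store that S G   [G ::= S G]
that store that S G => that store that store G   [S ::= store]
that store that store G => that store that store S G   [G ::= S G]
that store that store S G => that store that store store G   [S ::= store]
that store that store store G => that store that store store store   [G ::= store]

S => that G => that S G => that store G => that store S G => that store L G => that store that G => that store that S G => that store that store G => that store that store S G => that store that store store G => that store that store store store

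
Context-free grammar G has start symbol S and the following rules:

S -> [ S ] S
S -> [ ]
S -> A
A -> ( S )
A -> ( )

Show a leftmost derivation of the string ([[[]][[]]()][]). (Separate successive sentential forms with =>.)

S=>A=>(S)=>([S]S)=>([[S]S]S)=>([[[]]S]S)=>([[[]][S]S]S)=>([[[]][[]]S]S)=>([[[]][[]]A]S)=>([[[]][[]]()]S)=>([[[]][[]]()][])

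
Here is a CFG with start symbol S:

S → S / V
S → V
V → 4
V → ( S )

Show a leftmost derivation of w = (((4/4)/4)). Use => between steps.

S => V   [S → V]
V => (S)   [V → ( S )]
(S) => (V)   [S → V]
(V) => ((S))   [V → ( S )]
((S)) => ((S/V))   [S → S / V]
((S/V)) => ((V/V))   [S → V]
((V/V)) => (((S)/V))   [V → ( S )]
(((S)/V)) => (((S/V)/V))   [S → S / V]
(((S/V)/V)) => (((V/V)/V))   [S → V]
(((V/V)/V)) => (((4/V)/V))   [V → 4]
(((4/V)/V)) => (((4/4)/V))   [V → 4]
(((4/4)/V)) => (((4/4)/4))   [V → 4]

S => V => (S) => (V) => ((S)) => ((S/V)) => ((V/V)) => (((S)/V)) => (((S/V)/V)) => (((V/V)/V)) => (((4/V)/V)) => (((4/4)/V)) => (((4/4)/4))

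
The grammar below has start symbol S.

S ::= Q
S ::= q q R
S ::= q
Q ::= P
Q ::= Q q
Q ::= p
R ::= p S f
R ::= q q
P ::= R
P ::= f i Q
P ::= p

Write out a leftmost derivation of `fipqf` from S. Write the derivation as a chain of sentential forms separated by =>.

S => Q   [S ::= Q]
Q => P   [Q ::= P]
P => fiQ   [P ::= f i Q]
fiQ => fiP   [Q ::= P]
fiP => fiR   [P ::= R]
fiR => fipSf   [R ::= p S f]
fipSf => fipqf   [S ::= q]

S=>Q=>P=>fiQ=>fiP=>fiR=>fipSf=>fipqf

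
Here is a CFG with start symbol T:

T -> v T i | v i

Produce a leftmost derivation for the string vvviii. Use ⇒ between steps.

T ⇒ vTi   [T -> v T i]
vTi ⇒ vvTii   [T -> v T i]
vvTii ⇒ vvviii   [T -> v i]

T⇒vTi⇒vvTii⇒vvviii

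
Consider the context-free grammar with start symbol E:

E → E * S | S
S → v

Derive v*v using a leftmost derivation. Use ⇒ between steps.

E ⇒ E*S   [E → E * S]
E*S ⇒ S*S   [E → S]
S*S ⇒ v*S   [S → v]
v*S ⇒ v*v   [S → v]

E⇒E*S⇒S*S⇒v*S⇒v*v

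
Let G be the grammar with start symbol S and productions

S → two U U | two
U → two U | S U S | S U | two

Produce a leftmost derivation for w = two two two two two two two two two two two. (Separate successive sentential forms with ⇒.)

S ⇒ two U U   [S → two U U]
two U U ⇒ two two U U   [U → two U]
two two U U ⇒ two two S U U   [U → S U]
two two S U U ⇒ two two two U U   [S → two]
two two two U U ⇒ two two two two U   [U → two]
two two two two U ⇒ two two two two S U S   [U → S U S]
two two two two S U S ⇒ two two two two two U S   [S → two]
two two two two two U S ⇒ two two two two two S U S S   [U → S U S]
two two two two two S U S S ⇒ two two two two two two U U U S S   [S → two U U]
two two two two two two U U U S S ⇒ two two two two two two two U U S S   [U → two]
two two two two two two two U U S S ⇒ two two two two two two two two U S S   [U → two]
two two two two two two two two U S S ⇒ two two two two two two two two two S S   [U → two]
two two two two two two two two two S S ⇒ two two two two two two two two two two S   [S → two]
two two two two two two two two two two S ⇒ two two two two two two two two two two two   [S → two]

S ⇒ two U U ⇒ two two U U ⇒ two two S U U ⇒ two two two U U ⇒ two two two two U ⇒ two two two two S U S ⇒ two two two two two U S ⇒ two two two two two S U S S ⇒ two two two two two two U U U S S ⇒ two two two two two two two U U S S ⇒ two two two two two two two two U S S ⇒ two two two two two two two two two S S ⇒ two two two two two two two two two two S ⇒ two two two two two two two two two two two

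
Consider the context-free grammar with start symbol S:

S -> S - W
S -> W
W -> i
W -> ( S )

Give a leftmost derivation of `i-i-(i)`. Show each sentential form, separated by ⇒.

S⇒S-W⇒S-W-W⇒W-W-W⇒i-W-W⇒i-i-W⇒i-i-(S)⇒i-i-(W)⇒i-i-(i)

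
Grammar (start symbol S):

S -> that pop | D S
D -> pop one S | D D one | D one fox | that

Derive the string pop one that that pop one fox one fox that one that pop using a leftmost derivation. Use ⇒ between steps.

S ⇒ D S   [S -> D S]
D S ⇒ D D one S   [D -> D D one]
D D one S ⇒ D one fox D one S   [D -> D one fox]
D one fox D one S ⇒ D one fox one fox D one S   [D -> D one fox]
D one fox one fox D one S ⇒ pop one S one fox one fox D one S   [D -> pop one S]
pop one S one fox one fox D one S ⇒ pop one D S one fox one fox D one S   [S -> D S]
pop one D S one fox one fox D one S ⇒ pop one that S one fox one fox D one S   [D -> that]
pop one that S one fox one fox D one S ⇒ pop one that that pop one fox one fox D one S   [S -> that pop]
pop one that that pop one fox one fox D one S ⇒ pop one that that pop one fox one fox that one S   [D -> that]
pop one that that pop one fox one fox that one S ⇒ pop one that that pop one fox one fox that one that pop   [S -> that pop]

S ⇒ D S ⇒ D D one S ⇒ D one fox D one S ⇒ D one fox one fox D one S ⇒ pop one S one fox one fox D one S ⇒ pop one D S one fox one fox D one S ⇒ pop one that S one fox one fox D one S ⇒ pop one that that pop one fox one fox D one S ⇒ pop one that that pop one fox one fox that one S ⇒ pop one that that pop one fox one fox that one that pop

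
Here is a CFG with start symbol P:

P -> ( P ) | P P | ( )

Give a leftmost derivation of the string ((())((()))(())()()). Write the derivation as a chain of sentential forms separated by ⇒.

P ⇒ (P)   [P -> ( P )]
(P) ⇒ (PP)   [P -> P P]
(PP) ⇒ (PPP)   [P -> P P]
(PPP) ⇒ (PPPP)   [P -> P P]
(PPPP) ⇒ ((P)PPP)   [P -> ( P )]
((P)PPP) ⇒ ((())PPP)   [P -> ( )]
((())PPP) ⇒ ((())PPPP)   [P -> P P]
((())PPPP) ⇒ ((())(P)PPP)   [P -> ( P )]
((())(P)PPP) ⇒ ((())((P))PPP)   [P -> ( P )]
((())((P))PPP) ⇒ ((())((()))PPP)   [P -> ( )]
((())((()))PPP) ⇒ ((())((()))(P)PP)   [P -> ( P )]
((())((()))(P)PP) ⇒ ((())((()))(())PP)   [P -> ( )]
((())((()))(())PP) ⇒ ((())((()))(())()P)   [P -> ( )]
((())((()))(())()P) ⇒ ((())((()))(())()())   [P -> ( )]

P ⇒ (P) ⇒ (PP) ⇒ (PPP) ⇒ (PPPP) ⇒ ((P)PPP) ⇒ ((())PPP) ⇒ ((())PPPP) ⇒ ((())(P)PPP) ⇒ ((())((P))PPP) ⇒ ((())((()))PPP) ⇒ ((())((()))(P)PP) ⇒ ((())((()))(())PP) ⇒ ((())((()))(())()P) ⇒ ((())((()))(())()())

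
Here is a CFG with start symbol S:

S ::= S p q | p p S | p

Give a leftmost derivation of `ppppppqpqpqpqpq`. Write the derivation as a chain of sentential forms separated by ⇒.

S⇒Spq⇒ppSpq⇒ppSpqpq⇒ppSpqpqpq⇒ppSpqpqpqpq⇒ppppSpqpqpqpq⇒ppppSpqpqpqpqpq⇒ppppppqpqpqpqpq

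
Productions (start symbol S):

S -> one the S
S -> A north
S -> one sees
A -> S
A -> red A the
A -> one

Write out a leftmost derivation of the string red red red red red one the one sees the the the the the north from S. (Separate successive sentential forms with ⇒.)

S ⇒ A north ⇒ red A the north ⇒ red red A the the north ⇒ red red red A the the the north ⇒ red red red red A the the the the north ⇒ red red red red red A the the the the the north ⇒ red red red red red S the the the the the north ⇒ red red red red red one the S the the the the the north ⇒ red red red red red one the one sees the the the the the north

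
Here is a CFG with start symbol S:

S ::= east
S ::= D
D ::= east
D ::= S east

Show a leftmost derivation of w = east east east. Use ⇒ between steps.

S ⇒ D ⇒ S east ⇒ D east ⇒ S east east ⇒ D east east ⇒ east east east

S ⇒ D   [S ::= D]
D ⇒ S east   [D ::= S east]
S east ⇒ D east   [S ::= D]
D east ⇒ S east east   [D ::= S east]
S east east ⇒ D east east   [S ::= D]
D east east ⇒ east east east   [D ::= east]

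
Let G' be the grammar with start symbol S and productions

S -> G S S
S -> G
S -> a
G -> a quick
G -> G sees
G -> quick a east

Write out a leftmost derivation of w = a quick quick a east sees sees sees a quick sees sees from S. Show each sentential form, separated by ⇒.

S ⇒ G S S ⇒ a quick S S ⇒ a quick G S ⇒ a quick G sees S ⇒ a quick G sees sees S ⇒ a quick G sees sees sees S ⇒ a quick quick a east sees sees sees S ⇒ a quick quick a east sees sees sees G ⇒ a quick quick a east sees sees sees G sees ⇒ a quick quick a east sees sees sees G sees sees ⇒ a quick quick a east sees sees sees a quick sees sees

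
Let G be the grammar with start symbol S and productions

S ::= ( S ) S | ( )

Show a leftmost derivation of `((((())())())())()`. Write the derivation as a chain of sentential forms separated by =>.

S=>(S)S=>((S)S)S=>(((S)S)S)S=>((((S)S)S)S)S=>((((())S)S)S)S=>((((())())S)S)S=>((((())())())S)S=>((((())())())())S=>((((())())())())()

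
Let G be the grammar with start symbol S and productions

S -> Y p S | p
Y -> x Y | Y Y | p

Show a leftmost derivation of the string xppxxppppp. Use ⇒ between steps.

S ⇒ YpS ⇒ xYpS ⇒ xppS ⇒ xppYpS ⇒ xppxYpS ⇒ xppxYYpS ⇒ xppxYYYpS ⇒ xppxxYYYpS ⇒ xppxxpYYpS ⇒ xppxxppYpS ⇒ xppxxppppS ⇒ xppxxppppp

S ⇒ YpS   [S -> Y p S]
YpS ⇒ xYpS   [Y -> x Y]
xYpS ⇒ xppS   [Y -> p]
xppS ⇒ xppYpS   [S -> Y p S]
xppYpS ⇒ xppxYpS   [Y -> x Y]
xppxYpS ⇒ xppxYYpS   [Y -> Y Y]
xppxYYpS ⇒ xppxYYYpS   [Y -> Y Y]
xppxYYYpS ⇒ xppxxYYYpS   [Y -> x Y]
xppxxYYYpS ⇒ xppxxpYYpS   [Y -> p]
xppxxpYYpS ⇒ xppxxppYpS   [Y -> p]
xppxxppYpS ⇒ xppxxppppS   [Y -> p]
xppxxppppS ⇒ xppxxppppp   [S -> p]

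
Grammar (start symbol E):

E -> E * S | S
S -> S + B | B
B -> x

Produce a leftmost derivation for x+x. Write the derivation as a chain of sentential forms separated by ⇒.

E ⇒ S ⇒ S+B ⇒ B+B ⇒ x+B ⇒ x+x

E ⇒ S   [E -> S]
S ⇒ S+B   [S -> S + B]
S+B ⇒ B+B   [S -> B]
B+B ⇒ x+B   [B -> x]
x+B ⇒ x+x   [B -> x]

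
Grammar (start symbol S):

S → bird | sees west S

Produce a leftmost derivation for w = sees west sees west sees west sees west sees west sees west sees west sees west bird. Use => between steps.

S => sees west S => sees west sees west S => sees west sees west sees west S => sees west sees west sees west sees west S => sees west sees west sees west sees west sees west S => sees west sees west sees west sees west sees west sees west S => sees west sees west sees west sees west sees west sees west sees west S => sees west sees west sees west sees west sees west sees west sees west sees west S => sees west sees west sees west sees west sees west sees west sees west sees west bird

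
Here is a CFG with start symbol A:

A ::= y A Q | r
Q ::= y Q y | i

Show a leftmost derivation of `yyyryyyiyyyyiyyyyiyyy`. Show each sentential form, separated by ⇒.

A⇒yAQ⇒yyAQQ⇒yyyAQQQ⇒yyyrQQQ⇒yyyryQyQQ⇒yyyryyQyyQQ⇒yyyryyyQyyyQQ⇒yyyryyyiyyyQQ⇒yyyryyyiyyyyQyQ⇒yyyryyyiyyyyiyQ⇒yyyryyyiyyyyiyyQy⇒yyyryyyiyyyyiyyyQyy⇒yyyryyyiyyyyiyyyyQyyy⇒yyyryyyiyyyyiyyyyiyyy

A ⇒ yAQ   [A ::= y A Q]
yAQ ⇒ yyAQQ   [A ::= y A Q]
yyAQQ ⇒ yyyAQQQ   [A ::= y A Q]
yyyAQQQ ⇒ yyyrQQQ   [A ::= r]
yyyrQQQ ⇒ yyyryQyQQ   [Q ::= y Q y]
yyyryQyQQ ⇒ yyyryyQyyQQ   [Q ::= y Q y]
yyyryyQyyQQ ⇒ yyyryyyQyyyQQ   [Q ::= y Q y]
yyyryyyQyyyQQ ⇒ yyyryyyiyyyQQ   [Q ::= i]
yyyryyyiyyyQQ ⇒ yyyryyyiyyyyQyQ   [Q ::= y Q y]
yyyryyyiyyyyQyQ ⇒ yyyryyyiyyyyiyQ   [Q ::= i]
yyyryyyiyyyyiyQ ⇒ yyyryyyiyyyyiyyQy   [Q ::= y Q y]
yyyryyyiyyyyiyyQy ⇒ yyyryyyiyyyyiyyyQyy   [Q ::= y Q y]
yyyryyyiyyyyiyyyQyy ⇒ yyyryyyiyyyyiyyyyQyyy   [Q ::= y Q y]
yyyryyyiyyyyiyyyyQyyy ⇒ yyyryyyiyyyyiyyyyiyyy   [Q ::= i]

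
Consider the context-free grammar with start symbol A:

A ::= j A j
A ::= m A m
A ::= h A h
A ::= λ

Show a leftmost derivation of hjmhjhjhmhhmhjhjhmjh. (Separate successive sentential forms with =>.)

A => hAh   [A ::= h A h]
hAh => hjAjh   [A ::= j A j]
hjAjh => hjmAmjh   [A ::= m A m]
hjmAmjh => hjmhAhmjh   [A ::= h A h]
hjmhAhmjh => hjmhjAjhmjh   [A ::= j A j]
hjmhjAjhmjh => hjmhjhAhjhmjh   [A ::= h A h]
hjmhjhAhjhmjh => hjmhjhjAjhjhmjh   [A ::= j A j]
hjmhjhjAjhjhmjh => hjmhjhjhAhjhjhmjh   [A ::= h A h]
hjmhjhjhAhjhjhmjh => hjmhjhjhmAmhjhjhmjh   [A ::= m A m]
hjmhjhjhmAmhjhjhmjh => hjmhjhjhmhAhmhjhjhmjh   [A ::= h A h]
hjmhjhjhmhAhmhjhjhmjh => hjmhjhjhmhhmhjhjhmjh   [A ::= λ]

A => hAh => hjAjh => hjmAmjh => hjmhAhmjh => hjmhjAjhmjh => hjmhjhAhjhmjh => hjmhjhjAjhjhmjh => hjmhjhjhAhjhjhmjh => hjmhjhjhmAmhjhjhmjh => hjmhjhjhmhAhmhjhjhmjh => hjmhjhjhmhhmhjhjhmjh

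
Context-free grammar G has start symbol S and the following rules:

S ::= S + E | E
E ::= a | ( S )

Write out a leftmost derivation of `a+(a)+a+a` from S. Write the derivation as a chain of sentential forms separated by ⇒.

S ⇒ S+E ⇒ S+E+E ⇒ S+E+E+E ⇒ E+E+E+E ⇒ a+E+E+E ⇒ a+(S)+E+E ⇒ a+(E)+E+E ⇒ a+(a)+E+E ⇒ a+(a)+a+E ⇒ a+(a)+a+a

S ⇒ S+E   [S ::= S + E]
S+E ⇒ S+E+E   [S ::= S + E]
S+E+E ⇒ S+E+E+E   [S ::= S + E]
S+E+E+E ⇒ E+E+E+E   [S ::= E]
E+E+E+E ⇒ a+E+E+E   [E ::= a]
a+E+E+E ⇒ a+(S)+E+E   [E ::= ( S )]
a+(S)+E+E ⇒ a+(E)+E+E   [S ::= E]
a+(E)+E+E ⇒ a+(a)+E+E   [E ::= a]
a+(a)+E+E ⇒ a+(a)+a+E   [E ::= a]
a+(a)+a+E ⇒ a+(a)+a+a   [E ::= a]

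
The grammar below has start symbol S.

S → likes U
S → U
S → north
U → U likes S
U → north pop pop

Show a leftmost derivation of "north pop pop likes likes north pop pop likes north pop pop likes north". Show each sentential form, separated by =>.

S => U => U likes S => U likes S likes S => U likes S likes S likes S => north pop pop likes S likes S likes S => north pop pop likes likes U likes S likes S => north pop pop likes likes north pop pop likes S likes S => north pop pop likes likes north pop pop likes U likes S => north pop pop likes likes north pop pop likes north pop pop likes S => north pop pop likes likes north pop pop likes north pop pop likes north

S => U   [S → U]
U => U likes S   [U → U likes S]
U likes S => U likes S likes S   [U → U likes S]
U likes S likes S => U likes S likes S likes S   [U → U likes S]
U likes S likes S likes S => north pop pop likes S likes S likes S   [U → north pop pop]
north pop pop likes S likes S likes S => north pop pop likes likes U likes S likes S   [S → likes U]
north pop pop likes likes U likes S likes S => north pop pop likes likes north pop pop likes S likes S   [U → north pop pop]
north pop pop likes likes north pop pop likes S likes S => north pop pop likes likes north pop pop likes U likes S   [S → U]
north pop pop likes likes north pop pop likes U likes S => north pop pop likes likes north pop pop likes north pop pop likes S   [U → north pop pop]
north pop pop likes likes north pop pop likes north pop pop likes S => north pop pop likes likes north pop pop likes north pop pop likes north   [S → north]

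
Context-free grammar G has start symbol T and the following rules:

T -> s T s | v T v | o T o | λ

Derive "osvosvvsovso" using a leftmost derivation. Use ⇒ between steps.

T ⇒ oTo   [T -> o T o]
oTo ⇒ osTso   [T -> s T s]
osTso ⇒ osvTvso   [T -> v T v]
osvTvso ⇒ osvoTovso   [T -> o T o]
osvoTovso ⇒ osvosTsovso   [T -> s T s]
osvosTsovso ⇒ osvosvTvsovso   [T -> v T v]
osvosvTvsovso ⇒ osvosvvsovso   [T -> λ]

T⇒oTo⇒osTso⇒osvTvso⇒osvoTovso⇒osvosTsovso⇒osvosvTvsovso⇒osvosvvsovso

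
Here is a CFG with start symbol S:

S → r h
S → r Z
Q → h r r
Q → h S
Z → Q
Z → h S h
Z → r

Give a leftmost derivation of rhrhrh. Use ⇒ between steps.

S⇒rZ⇒rQ⇒rhS⇒rhrZ⇒rhrQ⇒rhrhS⇒rhrhrh

S ⇒ rZ   [S → r Z]
rZ ⇒ rQ   [Z → Q]
rQ ⇒ rhS   [Q → h S]
rhS ⇒ rhrZ   [S → r Z]
rhrZ ⇒ rhrQ   [Z → Q]
rhrQ ⇒ rhrhS   [Q → h S]
rhrhS ⇒ rhrhrh   [S → r h]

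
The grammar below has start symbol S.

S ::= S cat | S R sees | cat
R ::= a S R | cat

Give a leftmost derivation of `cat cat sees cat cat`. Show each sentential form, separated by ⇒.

S ⇒ S cat   [S ::= S cat]
S cat ⇒ S cat cat   [S ::= S cat]
S cat cat ⇒ S R sees cat cat   [S ::= S R sees]
S R sees cat cat ⇒ cat R sees cat cat   [S ::= cat]
cat R sees cat cat ⇒ cat cat sees cat cat   [R ::= cat]

S ⇒ S cat ⇒ S cat cat ⇒ S R sees cat cat ⇒ cat R sees cat cat ⇒ cat cat sees cat cat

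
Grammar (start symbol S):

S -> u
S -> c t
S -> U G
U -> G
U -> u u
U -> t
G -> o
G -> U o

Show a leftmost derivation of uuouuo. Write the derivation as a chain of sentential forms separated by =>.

S => UG => GG => UoG => uuoG => uuoUo => uuouuo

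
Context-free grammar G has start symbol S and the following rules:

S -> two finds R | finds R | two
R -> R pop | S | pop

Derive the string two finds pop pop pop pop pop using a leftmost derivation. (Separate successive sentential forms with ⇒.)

S ⇒ two finds R ⇒ two finds R pop ⇒ two finds R pop pop ⇒ two finds R pop pop pop ⇒ two finds R pop pop pop pop ⇒ two finds pop pop pop pop pop

S ⇒ two finds R   [S -> two finds R]
two finds R ⇒ two finds R pop   [R -> R pop]
two finds R pop ⇒ two finds R pop pop   [R -> R pop]
two finds R pop pop ⇒ two finds R pop pop pop   [R -> R pop]
two finds R pop pop pop ⇒ two finds R pop pop pop pop   [R -> R pop]
two finds R pop pop pop pop ⇒ two finds pop pop pop pop pop   [R -> pop]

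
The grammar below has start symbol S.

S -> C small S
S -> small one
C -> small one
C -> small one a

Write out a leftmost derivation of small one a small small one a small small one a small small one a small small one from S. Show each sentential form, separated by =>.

S => C small S => small one a small S => small one a small C small S => small one a small small one a small S => small one a small small one a small C small S => small one a small small one a small small one a small S => small one a small small one a small small one a small C small S => small one a small small one a small small one a small small one a small S => small one a small small one a small small one a small small one a small small one

S => C small S   [S -> C small S]
C small S => small one a small S   [C -> small one a]
small one a small S => small one a small C small S   [S -> C small S]
small one a small C small S => small one a small small one a small S   [C -> small one a]
small one a small small one a small S => small one a small small one a small C small S   [S -> C small S]
small one a small small one a small C small S => small one a small small one a small small one a small S   [C -> small one a]
small one a small small one a small small one a small S => small one a small small one a small small one a small C small S   [S -> C small S]
small one a small small one a small small one a small C small S => small one a small small one a small small one a small small one a small S   [C -> small one a]
small one a small small one a small small one a small small one a small S => small one a small small one a small small one a small small one a small small one   [S -> small one]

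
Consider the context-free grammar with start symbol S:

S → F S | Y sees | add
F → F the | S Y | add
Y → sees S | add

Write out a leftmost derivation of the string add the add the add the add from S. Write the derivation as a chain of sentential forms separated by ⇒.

S ⇒ F S   [S → F S]
F S ⇒ F the S   [F → F the]
F the S ⇒ add the S   [F → add]
add the S ⇒ add the F S   [S → F S]
add the F S ⇒ add the F the S   [F → F the]
add the F the S ⇒ add the add the S   [F → add]
add the add the S ⇒ add the add the F S   [S → F S]
add the add the F S ⇒ add the add the F the S   [F → F the]
add the add the F the S ⇒ add the add the add the S   [F → add]
add the add the add the S ⇒ add the add the add the add   [S → add]

S ⇒ F S ⇒ F the S ⇒ add the S ⇒ add the F S ⇒ add the F the S ⇒ add the add the S ⇒ add the add the F S ⇒ add the add the F the S ⇒ add the add the add the S ⇒ add the add the add the add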